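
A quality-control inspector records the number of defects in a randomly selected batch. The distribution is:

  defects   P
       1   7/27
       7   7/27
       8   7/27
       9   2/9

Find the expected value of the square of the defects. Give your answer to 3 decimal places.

E[X²] = (7/27)·1 + (7/27)·49 + (7/27)·64 + (2/9)·81
     = 428/9 ≈ 47.556

47.556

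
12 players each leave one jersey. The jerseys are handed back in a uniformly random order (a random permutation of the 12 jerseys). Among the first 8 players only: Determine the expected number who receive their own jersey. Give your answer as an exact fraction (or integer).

2/3

Let Xᵢ = 1 if person i gets their own jersey. For each i, P(Xᵢ=1) = 1/12.
By linearity of expectation, E[X₁+…+X_8] = 8·(1/12) = 2/3.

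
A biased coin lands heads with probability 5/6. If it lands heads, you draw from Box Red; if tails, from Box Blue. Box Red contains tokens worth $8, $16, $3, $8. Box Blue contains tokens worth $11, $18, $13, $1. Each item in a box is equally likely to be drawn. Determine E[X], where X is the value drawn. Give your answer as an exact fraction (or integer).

109/12 dollars

E[X | Box Red] = (8 + 16 + 3 + 8)/4 = 35/4
E[X | Box Blue] = (11 + 18 + 13 + 1)/4 = 43/4
E[X] = (5/6)·35/4 + (1/6)·43/4 = 109/12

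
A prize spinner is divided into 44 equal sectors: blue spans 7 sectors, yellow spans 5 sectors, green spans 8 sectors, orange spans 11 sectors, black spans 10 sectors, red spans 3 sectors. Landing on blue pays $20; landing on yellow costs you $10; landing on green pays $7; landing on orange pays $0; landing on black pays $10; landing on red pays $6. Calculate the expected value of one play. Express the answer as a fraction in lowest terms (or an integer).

$6

E[payout] = (7/44)·20 + (5/44)·(-10) + (8/44)·7 + (11/44)·0 + (10/44)·10 + (3/44)·6 = 6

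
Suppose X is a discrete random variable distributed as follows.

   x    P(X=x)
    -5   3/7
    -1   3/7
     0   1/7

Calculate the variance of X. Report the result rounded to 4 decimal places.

4.5306

E[X] = (3/7)·(-5) + (3/7)·(-1) + (1/7)·0 = -18/7
E[X²] = (3/7)·25 + (3/7)·1 + (1/7)·0 = 78/7
Var(X) = 78/7 − (-18/7)² = 222/49 ≈ 4.5306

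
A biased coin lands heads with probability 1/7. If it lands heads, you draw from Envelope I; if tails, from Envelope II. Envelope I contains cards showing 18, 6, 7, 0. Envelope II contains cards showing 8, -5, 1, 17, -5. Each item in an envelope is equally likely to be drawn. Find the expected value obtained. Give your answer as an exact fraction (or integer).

77/20

E[X | Envelope I] = (18 + 6 + 7 + 0)/4 = 31/4
E[X | Envelope II] = (8 − 5 + 1 + 17 − 5)/5 = 16/5
E[X] = (1/7)·31/4 + (6/7)·16/5 = 77/20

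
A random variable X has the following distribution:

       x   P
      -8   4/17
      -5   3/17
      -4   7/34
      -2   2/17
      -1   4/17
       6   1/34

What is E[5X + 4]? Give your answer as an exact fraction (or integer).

-262/17

E[5x+4] = (4/17)·(-36) + (3/17)·(-21) + (7/34)·(-16) + (2/17)·(-6) + (4/17)·(-1) + (1/34)·34
     = -262/17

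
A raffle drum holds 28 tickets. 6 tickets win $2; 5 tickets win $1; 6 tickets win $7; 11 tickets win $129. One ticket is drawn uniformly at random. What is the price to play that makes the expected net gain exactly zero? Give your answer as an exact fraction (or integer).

739/14 dollars

E[payout] = (6/28)·2 + (5/28)·1 + (6/28)·7 + (11/28)·129 = 739/14
Fair fee = E[payout] = 739/14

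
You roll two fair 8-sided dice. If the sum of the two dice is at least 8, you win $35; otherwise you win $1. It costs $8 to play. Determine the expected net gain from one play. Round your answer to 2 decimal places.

$15.84

E[payout] = (21/64)·1 + (43/64)·35 = 763/32
Expected profit = 763/32 − 8 = 507/32 ≈ $15.84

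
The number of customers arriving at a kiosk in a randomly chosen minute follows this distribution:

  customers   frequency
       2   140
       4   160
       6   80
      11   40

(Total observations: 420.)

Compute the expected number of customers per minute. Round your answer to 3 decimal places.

Total = 420, so P(customers=2) = 140/420, etc.
E[X] = (1/3)·2 + (8/21)·4 + (4/21)·6 + (2/21)·11
     = 92/21 ≈ 4.381

4.381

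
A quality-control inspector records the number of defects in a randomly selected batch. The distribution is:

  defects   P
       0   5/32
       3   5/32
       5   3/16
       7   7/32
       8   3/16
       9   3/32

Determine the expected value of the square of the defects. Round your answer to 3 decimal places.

E[X²] = (5/32)·0 + (5/32)·9 + (3/16)·25 + (7/32)·49 + (3/16)·64 + (3/32)·81
     = 1165/32 ≈ 36.406

36.406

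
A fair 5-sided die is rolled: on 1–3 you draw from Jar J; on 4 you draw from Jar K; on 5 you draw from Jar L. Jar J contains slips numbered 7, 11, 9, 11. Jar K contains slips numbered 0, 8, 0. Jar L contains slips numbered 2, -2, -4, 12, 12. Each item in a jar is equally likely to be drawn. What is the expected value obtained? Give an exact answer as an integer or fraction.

211/30

E[X | Jar J] = (7 + 11 + 9 + 11)/4 = 19/2
E[X | Jar K] = (0 + 8 + 0)/3 = 8/3
E[X | Jar L] = (2 − 2 − 4 + 12 + 12)/5 = 4
E[X] = (3/5)·19/2 + (1/5)·8/3 + (1/5)·4 = 211/30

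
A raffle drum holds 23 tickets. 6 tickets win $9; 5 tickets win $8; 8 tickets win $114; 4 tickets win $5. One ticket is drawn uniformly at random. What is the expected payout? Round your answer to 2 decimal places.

$44.61

E[payout] = (6/23)·9 + (5/23)·8 + (8/23)·114 + (4/23)·5 = 1026/23
≈ $44.61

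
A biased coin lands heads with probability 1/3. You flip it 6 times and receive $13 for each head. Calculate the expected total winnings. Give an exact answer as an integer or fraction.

E[#heads] = 6·1/3 = 2 (linearity over flips).
E[winnings] = 13·2 = 26.

$26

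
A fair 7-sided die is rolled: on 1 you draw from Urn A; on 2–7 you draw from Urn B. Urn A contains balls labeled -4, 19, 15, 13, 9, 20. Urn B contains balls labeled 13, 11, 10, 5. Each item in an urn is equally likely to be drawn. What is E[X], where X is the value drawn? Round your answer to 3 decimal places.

10.071

E[X | Urn A] = (-4 + 19 + 15 + 13 + 9 + 20)/6 = 12
E[X | Urn B] = (13 + 11 + 10 + 5)/4 = 39/4
E[X] = (1/7)·12 + (6/7)·39/4 = 141/14 ≈ 10.071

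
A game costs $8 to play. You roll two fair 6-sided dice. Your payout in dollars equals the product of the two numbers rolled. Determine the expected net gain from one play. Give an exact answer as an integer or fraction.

17/4 dollars

Distribution of the product of the two numbers rolled: 1 w.p. 1/36, 2 w.p. 1/18, 3 w.p. 1/18, 4 w.p. 1/12, 5 w.p. 1/18, 6 w.p. 1/9, …
E[payout] = (1/36)·1 + (1/18)·2 + (1/18)·3 + (1/12)·4 + (1/18)·5 + (1/9)·6 + (1/18)·8 + (1/36)·9 + (1/18)·10 + (1/9)·12 + (1/18)·15 + (1/36)·16 + (1/18)·18 + (1/18)·20 + (1/18)·24 + (1/36)·25 + (1/18)·30 + (1/36)·36 = 49/4
Expected profit = 49/4 − 8 = 17/4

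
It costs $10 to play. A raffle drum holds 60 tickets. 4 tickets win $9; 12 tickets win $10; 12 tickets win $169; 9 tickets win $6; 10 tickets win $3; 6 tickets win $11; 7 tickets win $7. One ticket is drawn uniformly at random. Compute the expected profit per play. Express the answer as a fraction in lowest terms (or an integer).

E[payout] = (4/60)·9 + (12/60)·10 + (12/60)·169 + (9/60)·6 + (10/60)·3 + (6/60)·11 + (7/60)·7 = 2383/60
Expected profit = 2383/60 − 10 = 1783/60

1783/60 dollars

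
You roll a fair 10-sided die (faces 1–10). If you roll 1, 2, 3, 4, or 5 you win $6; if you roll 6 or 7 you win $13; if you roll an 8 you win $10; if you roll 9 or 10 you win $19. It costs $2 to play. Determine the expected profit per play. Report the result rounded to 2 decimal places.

$8.40

E[payout] = (1/2)·6 + (1/10)·10 + (1/5)·13 + (1/5)·19 = 52/5
Expected profit = 52/5 − 2 = 42/5 ≈ $8.40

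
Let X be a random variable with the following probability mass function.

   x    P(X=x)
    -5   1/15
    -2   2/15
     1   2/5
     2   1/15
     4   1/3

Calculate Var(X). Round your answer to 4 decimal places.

6.5956

E[X] = (1/15)·(-5) + (2/15)·(-2) + (2/5)·1 + (1/15)·2 + (1/3)·4 = 19/15
E[X²] = (1/15)·25 + (2/15)·4 + (2/5)·1 + (1/15)·4 + (1/3)·16 = 41/5
Var(X) = 41/5 − (19/15)² = 1484/225 ≈ 6.5956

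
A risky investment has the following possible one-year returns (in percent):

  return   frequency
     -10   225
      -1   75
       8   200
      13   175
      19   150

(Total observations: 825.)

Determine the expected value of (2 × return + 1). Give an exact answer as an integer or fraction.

Total = 825, so P(return=-10) = 225/825, etc.
E[2x+1] = (3/11)·(-19) + (1/11)·(-1) + (8/33)·17 + (7/33)·27 + (2/11)·39
     = 35/3

35/3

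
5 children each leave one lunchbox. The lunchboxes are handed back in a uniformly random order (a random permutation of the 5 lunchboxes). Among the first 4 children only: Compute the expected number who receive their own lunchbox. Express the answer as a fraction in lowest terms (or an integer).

4/5

Let Xᵢ = 1 if person i gets their own lunchbox. For each i, P(Xᵢ=1) = 1/5.
By linearity of expectation, E[X₁+…+X_4] = 4·(1/5) = 4/5.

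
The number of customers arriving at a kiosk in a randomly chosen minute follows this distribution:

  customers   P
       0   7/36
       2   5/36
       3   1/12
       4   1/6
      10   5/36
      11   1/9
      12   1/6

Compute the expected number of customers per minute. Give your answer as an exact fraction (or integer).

E[X] = (7/36)·0 + (5/36)·2 + (1/12)·3 + (1/6)·4 + (5/36)·10 + (1/9)·11 + (1/6)·12
     = 209/36

209/36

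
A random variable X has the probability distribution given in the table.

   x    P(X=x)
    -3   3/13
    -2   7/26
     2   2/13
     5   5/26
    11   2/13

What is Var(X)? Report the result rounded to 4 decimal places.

E[X] = (3/13)·(-3) + (7/26)·(-2) + (2/13)·2 + (5/26)·5 + (2/13)·11 = 45/26
E[X²] = (3/13)·9 + (7/26)·4 + (2/13)·4 + (5/26)·25 + (2/13)·121 = 707/26
Var(X) = 707/26 − (45/26)² = 16357/676 ≈ 24.1967

24.1967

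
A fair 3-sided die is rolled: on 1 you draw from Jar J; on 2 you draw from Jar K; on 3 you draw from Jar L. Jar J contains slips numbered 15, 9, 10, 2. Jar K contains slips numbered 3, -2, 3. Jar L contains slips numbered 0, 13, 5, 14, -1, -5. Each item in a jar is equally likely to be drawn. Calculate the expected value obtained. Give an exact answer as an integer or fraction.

E[X | Jar J] = (15 + 9 + 10 + 2)/4 = 9
E[X | Jar K] = (3 − 2 + 3)/3 = 4/3
E[X | Jar L] = (0 + 13 + 5 + 14 − 1 − 5)/6 = 13/3
E[X] = (1/3)·9 + (1/3)·4/3 + (1/3)·13/3 = 44/9

44/9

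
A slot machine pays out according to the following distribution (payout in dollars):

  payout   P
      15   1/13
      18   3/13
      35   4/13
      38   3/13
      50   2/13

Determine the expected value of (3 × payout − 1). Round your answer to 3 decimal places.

96.615

E[3x-1] = (1/13)·44 + (3/13)·53 + (4/13)·104 + (3/13)·113 + (2/13)·149
     = 1256/13 ≈ 96.615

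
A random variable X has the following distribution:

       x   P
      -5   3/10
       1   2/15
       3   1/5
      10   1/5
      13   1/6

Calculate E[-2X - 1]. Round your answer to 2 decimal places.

-7.80

E[-2x-1] = (3/10)·9 + (2/15)·(-3) + (1/5)·(-7) + (1/5)·(-21) + (1/6)·(-27)
     = -39/5 ≈ -7.80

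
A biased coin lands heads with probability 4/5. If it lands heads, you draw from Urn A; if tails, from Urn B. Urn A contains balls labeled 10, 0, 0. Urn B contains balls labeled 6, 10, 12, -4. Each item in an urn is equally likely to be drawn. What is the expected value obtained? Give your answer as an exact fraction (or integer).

E[X | Urn A] = (10 + 0 + 0)/3 = 10/3
E[X | Urn B] = (6 + 10 + 12 − 4)/4 = 6
E[X] = (4/5)·10/3 + (1/5)·6 = 58/15

58/15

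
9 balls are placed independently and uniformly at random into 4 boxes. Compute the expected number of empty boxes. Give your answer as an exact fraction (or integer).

19683/65536

Let Xⱼ=1 if box j is empty. P(Xⱼ=1) = ((4-1)/4)^9 = 19683/262144.
By linearity, E[#empty] = 4·19683/262144 = 19683/65536.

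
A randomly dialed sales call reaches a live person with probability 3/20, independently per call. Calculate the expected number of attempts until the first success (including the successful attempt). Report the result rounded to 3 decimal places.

6.667

For a geometric distribution, E[trials] = 1/p = 1/(3/20) = 20/3.
≈ 6.667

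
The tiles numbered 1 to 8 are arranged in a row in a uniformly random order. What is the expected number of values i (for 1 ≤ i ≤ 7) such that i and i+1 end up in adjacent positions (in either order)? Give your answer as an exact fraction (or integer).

For each i ∈ {1,…,7}, let Xᵢ = 1 if i and i+1 are adjacent. P(Xᵢ=1) = 2·(8−1)!/8! = 2/8.
By linearity, E[ΣXᵢ] = (7)·(2/8) = 7/4.

7/4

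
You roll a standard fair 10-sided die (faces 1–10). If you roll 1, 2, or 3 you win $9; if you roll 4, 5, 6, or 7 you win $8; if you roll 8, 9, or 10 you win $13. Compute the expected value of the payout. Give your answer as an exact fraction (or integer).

E[payout] = (2/5)·8 + (3/10)·9 + (3/10)·13 = 49/5

49/5 dollars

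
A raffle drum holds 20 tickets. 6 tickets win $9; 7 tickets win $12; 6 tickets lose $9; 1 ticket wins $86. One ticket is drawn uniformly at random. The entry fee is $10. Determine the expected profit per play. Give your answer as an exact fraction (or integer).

-3/2 dollars

E[payout] = (6/20)·9 + (7/20)·12 + (6/20)·(-9) + (1/20)·86 = 17/2
Expected profit = 17/2 − 10 = -3/2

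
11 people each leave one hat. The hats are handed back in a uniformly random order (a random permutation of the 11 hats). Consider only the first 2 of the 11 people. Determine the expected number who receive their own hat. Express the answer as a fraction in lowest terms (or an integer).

2/11

Let Xᵢ = 1 if person i gets their own hat. For each i, P(Xᵢ=1) = 1/11.
By linearity of expectation, E[X₁+…+X_2] = 2·(1/11) = 2/11.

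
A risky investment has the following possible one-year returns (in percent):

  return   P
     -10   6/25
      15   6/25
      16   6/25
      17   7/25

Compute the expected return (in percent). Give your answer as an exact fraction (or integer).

E[X] = (6/25)·(-10) + (6/25)·15 + (6/25)·16 + (7/25)·17
     = 49/5

49/5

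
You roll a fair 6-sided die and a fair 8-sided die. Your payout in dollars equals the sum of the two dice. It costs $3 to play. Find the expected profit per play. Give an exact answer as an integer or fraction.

$5

Distribution of the sum of the two dice: 2 w.p. 1/48, 3 w.p. 1/24, 4 w.p. 1/16, 5 w.p. 1/12, 6 w.p. 5/48, 7 w.p. 1/8, …
E[payout] = (1/48)·2 + (1/24)·3 + (1/16)·4 + (1/12)·5 + (5/48)·6 + (1/8)·7 + (1/8)·8 + (1/8)·9 + (5/48)·10 + (1/12)·11 + (1/16)·12 + (1/24)·13 + (1/48)·14 = 8
Expected profit = 8 − 3 = 5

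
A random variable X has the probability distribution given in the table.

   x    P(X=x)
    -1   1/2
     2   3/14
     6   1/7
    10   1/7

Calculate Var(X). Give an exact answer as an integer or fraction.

E[X] = (1/2)·(-1) + (3/14)·2 + (1/7)·6 + (1/7)·10 = 31/14
E[X²] = (1/2)·1 + (3/14)·4 + (1/7)·36 + (1/7)·100 = 291/14
Var(X) = 291/14 − (31/14)² = 3113/196

3113/196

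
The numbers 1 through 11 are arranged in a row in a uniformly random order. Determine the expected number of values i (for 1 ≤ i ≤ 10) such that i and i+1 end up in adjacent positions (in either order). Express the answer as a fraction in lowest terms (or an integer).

For each i ∈ {1,…,10}, let Xᵢ = 1 if i and i+1 are adjacent. P(Xᵢ=1) = 2·(11−1)!/11! = 2/11.
By linearity, E[ΣXᵢ] = (10)·(2/11) = 20/11.

20/11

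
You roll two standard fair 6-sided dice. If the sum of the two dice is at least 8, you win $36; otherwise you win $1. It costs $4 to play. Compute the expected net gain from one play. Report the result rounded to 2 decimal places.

E[payout] = (7/12)·1 + (5/12)·36 = 187/12
Expected profit = 187/12 − 4 = 139/12 ≈ $11.58

$11.58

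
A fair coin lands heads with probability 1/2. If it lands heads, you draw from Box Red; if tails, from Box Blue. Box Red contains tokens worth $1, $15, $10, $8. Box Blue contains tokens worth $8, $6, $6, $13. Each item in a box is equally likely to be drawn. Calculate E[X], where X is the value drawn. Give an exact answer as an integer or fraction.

67/8 dollars

E[X | Box Red] = (1 + 15 + 10 + 8)/4 = 17/2
E[X | Box Blue] = (8 + 6 + 6 + 13)/4 = 33/4
E[X] = (1/2)·17/2 + (1/2)·33/4 = 67/8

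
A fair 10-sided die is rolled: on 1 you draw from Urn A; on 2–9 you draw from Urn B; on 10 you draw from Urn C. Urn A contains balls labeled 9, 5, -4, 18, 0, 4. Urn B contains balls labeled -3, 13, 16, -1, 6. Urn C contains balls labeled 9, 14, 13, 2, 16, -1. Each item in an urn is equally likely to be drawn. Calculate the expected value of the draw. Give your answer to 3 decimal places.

6.377

E[X | Urn A] = (9 + 5 − 4 + 18 + 0 + 4)/6 = 16/3
E[X | Urn B] = (-3 + 13 + 16 − 1 + 6)/5 = 31/5
E[X | Urn C] = (9 + 14 + 13 + 2 + 16 − 1)/6 = 53/6
E[X] = (1/10)·16/3 + (4/5)·31/5 + (1/10)·53/6 = 1913/300 ≈ 6.377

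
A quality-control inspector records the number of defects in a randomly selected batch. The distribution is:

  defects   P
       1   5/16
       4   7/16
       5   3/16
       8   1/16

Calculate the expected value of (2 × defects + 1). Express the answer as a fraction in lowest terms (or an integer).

E[2x+1] = (5/16)·3 + (7/16)·9 + (3/16)·11 + (1/16)·17
     = 8

8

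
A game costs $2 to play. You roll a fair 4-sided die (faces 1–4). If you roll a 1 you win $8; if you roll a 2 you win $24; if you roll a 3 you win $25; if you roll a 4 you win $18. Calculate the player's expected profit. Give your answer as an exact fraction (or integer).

E[payout] = (1/4)·8 + (1/4)·18 + (1/4)·24 + (1/4)·25 = 75/4
Expected profit = 75/4 − 2 = 67/4

67/4 dollars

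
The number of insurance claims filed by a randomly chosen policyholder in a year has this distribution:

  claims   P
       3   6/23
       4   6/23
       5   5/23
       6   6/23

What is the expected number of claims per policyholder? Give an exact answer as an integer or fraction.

103/23

E[X] = (6/23)·3 + (6/23)·4 + (5/23)·5 + (6/23)·6
     = 103/23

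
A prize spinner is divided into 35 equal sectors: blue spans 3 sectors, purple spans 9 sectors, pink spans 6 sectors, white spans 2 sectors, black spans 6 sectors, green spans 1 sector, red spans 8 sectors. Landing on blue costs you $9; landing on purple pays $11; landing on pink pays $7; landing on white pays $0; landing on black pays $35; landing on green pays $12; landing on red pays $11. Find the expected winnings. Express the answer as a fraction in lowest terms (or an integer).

424/35 dollars

E[payout] = (3/35)·(-9) + (9/35)·11 + (6/35)·7 + (2/35)·0 + (6/35)·35 + (1/35)·12 + (8/35)·11 = 424/35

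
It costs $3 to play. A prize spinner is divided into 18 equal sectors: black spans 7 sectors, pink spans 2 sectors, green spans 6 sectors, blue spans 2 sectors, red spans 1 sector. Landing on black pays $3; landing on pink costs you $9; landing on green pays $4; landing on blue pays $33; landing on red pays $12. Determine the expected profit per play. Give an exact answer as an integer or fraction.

E[payout] = (7/18)·3 + (2/18)·(-9) + (6/18)·4 + (2/18)·33 + (1/18)·12 = 35/6
Expected profit = 35/6 − 3 = 17/6

17/6 dollars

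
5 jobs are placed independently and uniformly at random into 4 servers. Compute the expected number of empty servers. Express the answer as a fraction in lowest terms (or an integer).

243/256

Let Xⱼ=1 if server j is empty. P(Xⱼ=1) = ((4-1)/4)^5 = 243/1024.
By linearity, E[#empty] = 4·243/1024 = 243/256.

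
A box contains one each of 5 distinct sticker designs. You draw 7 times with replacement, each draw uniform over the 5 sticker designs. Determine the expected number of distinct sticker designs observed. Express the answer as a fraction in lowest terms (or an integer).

61741/15625

Let Xⱼ=1 if type j appears at least once. P(Xⱼ=1) = 1 − ((5−1)/5)^7 = 61741/78125.
E[#distinct] = 5·61741/78125 = 61741/15625.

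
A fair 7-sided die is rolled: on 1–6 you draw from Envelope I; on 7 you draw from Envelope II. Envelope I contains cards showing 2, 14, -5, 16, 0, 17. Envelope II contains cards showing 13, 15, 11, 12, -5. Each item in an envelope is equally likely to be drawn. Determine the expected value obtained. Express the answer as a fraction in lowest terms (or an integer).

38/5

E[X | Envelope I] = (2 + 14 − 5 + 16 + 0 + 17)/6 = 22/3
E[X | Envelope II] = (13 + 15 + 11 + 12 − 5)/5 = 46/5
E[X] = (6/7)·22/3 + (1/7)·46/5 = 38/5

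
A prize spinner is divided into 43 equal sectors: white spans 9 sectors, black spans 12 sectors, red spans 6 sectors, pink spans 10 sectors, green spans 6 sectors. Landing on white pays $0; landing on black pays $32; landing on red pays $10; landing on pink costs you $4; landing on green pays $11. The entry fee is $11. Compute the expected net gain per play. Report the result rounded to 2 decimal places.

E[payout] = (9/43)·0 + (12/43)·32 + (6/43)·10 + (10/43)·(-4) + (6/43)·11 = 470/43
Expected profit = 470/43 − 11 = -3/43 ≈ -$0.07

-$0.07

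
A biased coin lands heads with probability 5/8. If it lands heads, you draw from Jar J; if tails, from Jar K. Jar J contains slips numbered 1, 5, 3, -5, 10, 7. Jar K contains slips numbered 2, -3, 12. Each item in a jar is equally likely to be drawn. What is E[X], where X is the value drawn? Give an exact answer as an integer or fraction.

E[X | Jar J] = (1 + 5 + 3 − 5 + 10 + 7)/6 = 7/2
E[X | Jar K] = (2 − 3 + 12)/3 = 11/3
E[X] = (5/8)·7/2 + (3/8)·11/3 = 57/16

57/16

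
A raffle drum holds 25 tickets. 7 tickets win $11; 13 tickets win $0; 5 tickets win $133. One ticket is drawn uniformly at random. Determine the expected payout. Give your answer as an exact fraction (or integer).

742/25 dollars

E[payout] = (7/25)·11 + (13/25)·0 + (5/25)·133 = 742/25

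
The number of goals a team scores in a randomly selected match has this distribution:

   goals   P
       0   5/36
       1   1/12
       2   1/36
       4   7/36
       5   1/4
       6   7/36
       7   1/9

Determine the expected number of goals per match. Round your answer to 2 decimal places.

4.11

E[X] = (5/36)·0 + (1/12)·1 + (1/36)·2 + (7/36)·4 + (1/4)·5 + (7/36)·6 + (1/9)·7
     = 37/9 ≈ 4.11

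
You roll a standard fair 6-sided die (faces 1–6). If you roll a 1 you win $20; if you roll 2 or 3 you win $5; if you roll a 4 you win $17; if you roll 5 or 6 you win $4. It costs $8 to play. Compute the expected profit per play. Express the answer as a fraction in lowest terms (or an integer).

E[payout] = (1/3)·4 + (1/3)·5 + (1/6)·17 + (1/6)·20 = 55/6
Expected profit = 55/6 − 8 = 7/6

7/6 dollars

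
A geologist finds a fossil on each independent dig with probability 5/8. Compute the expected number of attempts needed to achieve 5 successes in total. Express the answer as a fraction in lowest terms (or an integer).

8

By linearity (sum of 5 independent geometric waits), E[trials] = 5/p = 5/(5/8) = 8.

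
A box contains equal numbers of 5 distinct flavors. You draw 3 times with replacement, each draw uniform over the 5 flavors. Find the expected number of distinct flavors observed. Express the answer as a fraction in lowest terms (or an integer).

61/25

Let Xⱼ=1 if type j appears at least once. P(Xⱼ=1) = 1 − ((5−1)/5)^3 = 61/125.
E[#distinct] = 5·61/125 = 61/25.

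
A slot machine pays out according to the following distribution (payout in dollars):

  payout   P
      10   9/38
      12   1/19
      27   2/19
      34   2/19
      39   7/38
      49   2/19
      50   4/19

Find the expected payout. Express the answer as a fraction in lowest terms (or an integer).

E[X] = (9/38)·10 + (1/19)·12 + (2/19)·27 + (2/19)·34 + (7/38)·39 + (2/19)·49 + (4/19)·50
     = 1227/38

1227/38 dollars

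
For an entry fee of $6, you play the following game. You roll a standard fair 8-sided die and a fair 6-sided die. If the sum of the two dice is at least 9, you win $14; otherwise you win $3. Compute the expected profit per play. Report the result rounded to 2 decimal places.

$1.81

E[payout] = (9/16)·3 + (7/16)·14 = 125/16
Expected profit = 125/16 − 6 = 29/16 ≈ $1.81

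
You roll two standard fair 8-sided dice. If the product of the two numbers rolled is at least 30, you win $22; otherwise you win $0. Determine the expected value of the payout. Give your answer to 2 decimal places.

$5.84

E[payout] = (47/64)·0 + (17/64)·22 = 187/32
≈ $5.84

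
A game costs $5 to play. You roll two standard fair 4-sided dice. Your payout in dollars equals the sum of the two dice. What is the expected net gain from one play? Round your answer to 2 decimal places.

Distribution of the sum of the two dice: 2 w.p. 1/16, 3 w.p. 1/8, 4 w.p. 3/16, 5 w.p. 1/4, 6 w.p. 3/16, 7 w.p. 1/8, …
E[payout] = (1/16)·2 + (1/8)·3 + (3/16)·4 + (1/4)·5 + (3/16)·6 + (1/8)·7 + (1/16)·8 = 5
Expected profit = 5 − 5 = 0 ≈ $0.00

$0.00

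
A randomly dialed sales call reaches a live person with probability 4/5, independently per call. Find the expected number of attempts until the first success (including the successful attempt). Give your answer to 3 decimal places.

1.250

For a geometric distribution, E[trials] = 1/p = 1/(4/5) = 5/4.
≈ 1.250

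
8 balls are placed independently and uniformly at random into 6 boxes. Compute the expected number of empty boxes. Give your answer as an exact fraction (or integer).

390625/279936

Let Xⱼ=1 if box j is empty. P(Xⱼ=1) = ((6-1)/6)^8 = 390625/1679616.
By linearity, E[#empty] = 6·390625/1679616 = 390625/279936.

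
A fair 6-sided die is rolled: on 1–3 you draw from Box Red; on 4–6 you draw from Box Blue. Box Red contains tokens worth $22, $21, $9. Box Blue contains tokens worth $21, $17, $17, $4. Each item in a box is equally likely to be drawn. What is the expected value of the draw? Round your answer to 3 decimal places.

$16.042

E[X | Box Red] = (22 + 21 + 9)/3 = 52/3
E[X | Box Blue] = (21 + 17 + 17 + 4)/4 = 59/4
E[X] = (1/2)·52/3 + (1/2)·59/4 = 385/24 ≈ 16.042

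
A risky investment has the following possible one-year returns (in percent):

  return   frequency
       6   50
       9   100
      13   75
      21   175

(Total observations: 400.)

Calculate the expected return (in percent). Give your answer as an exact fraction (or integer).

Total = 400, so P(return=6) = 50/400, etc.
E[X] = (1/8)·6 + (1/4)·9 + (3/16)·13 + (7/16)·21
     = 117/8

117/8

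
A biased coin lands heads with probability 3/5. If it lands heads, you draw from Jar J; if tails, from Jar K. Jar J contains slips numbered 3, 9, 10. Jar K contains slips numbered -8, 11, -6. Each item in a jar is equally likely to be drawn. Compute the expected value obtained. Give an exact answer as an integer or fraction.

E[X | Jar J] = (3 + 9 + 10)/3 = 22/3
E[X | Jar K] = (-8 + 11 − 6)/3 = -1
E[X] = (3/5)·22/3 + (2/5)·(-1) = 4

4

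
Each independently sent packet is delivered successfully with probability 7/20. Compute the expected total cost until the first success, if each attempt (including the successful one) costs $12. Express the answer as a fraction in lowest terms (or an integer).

240/7 dollars

E[#attempts] = 1/p = 20/7; E[cost] = 12·20/7 = 240/7.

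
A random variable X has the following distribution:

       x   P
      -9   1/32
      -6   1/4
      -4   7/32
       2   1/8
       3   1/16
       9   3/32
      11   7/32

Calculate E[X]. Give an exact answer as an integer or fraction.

E[X] = (1/32)·(-9) + (1/4)·(-6) + (7/32)·(-4) + (1/8)·2 + (1/16)·3 + (3/32)·9 + (7/32)·11
     = 33/32

33/32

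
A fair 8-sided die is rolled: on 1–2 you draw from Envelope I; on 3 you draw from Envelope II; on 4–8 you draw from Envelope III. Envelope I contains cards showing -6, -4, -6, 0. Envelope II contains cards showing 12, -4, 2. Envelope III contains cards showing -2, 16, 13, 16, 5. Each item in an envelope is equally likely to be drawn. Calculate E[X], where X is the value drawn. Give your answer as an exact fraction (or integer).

E[X | Envelope I] = (-6 − 4 − 6 + 0)/4 = -4
E[X | Envelope II] = (12 − 4 + 2)/3 = 10/3
E[X | Envelope III] = (-2 + 16 + 13 + 16 + 5)/5 = 48/5
E[X] = (1/4)·(-4) + (1/8)·10/3 + (5/8)·48/5 = 65/12

65/12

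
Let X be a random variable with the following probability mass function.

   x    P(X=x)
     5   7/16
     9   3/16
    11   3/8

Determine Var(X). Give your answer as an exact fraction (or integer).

15/2

E[X] = (7/16)·5 + (3/16)·9 + (3/8)·11 = 8
E[X²] = (7/16)·25 + (3/16)·81 + (3/8)·121 = 143/2
Var(X) = 143/2 − (8)² = 15/2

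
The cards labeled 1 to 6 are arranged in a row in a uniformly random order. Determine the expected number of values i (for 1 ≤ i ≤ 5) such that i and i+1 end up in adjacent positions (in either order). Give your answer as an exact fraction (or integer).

5/3

For each i ∈ {1,…,5}, let Xᵢ = 1 if i and i+1 are adjacent. P(Xᵢ=1) = 2·(6−1)!/6! = 2/6.
By linearity, E[ΣXᵢ] = (5)·(2/6) = 5/3.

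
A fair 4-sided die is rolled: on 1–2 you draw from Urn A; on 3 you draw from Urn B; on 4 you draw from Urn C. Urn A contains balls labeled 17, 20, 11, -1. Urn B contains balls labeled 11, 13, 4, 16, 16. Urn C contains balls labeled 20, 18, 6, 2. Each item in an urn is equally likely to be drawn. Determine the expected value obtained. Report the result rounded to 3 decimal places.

11.750

E[X | Urn A] = (17 + 20 + 11 − 1)/4 = 47/4
E[X | Urn B] = (11 + 13 + 4 + 16 + 16)/5 = 12
E[X | Urn C] = (20 + 18 + 6 + 2)/4 = 23/2
E[X] = (1/2)·47/4 + (1/4)·12 + (1/4)·23/2 = 47/4 ≈ 11.750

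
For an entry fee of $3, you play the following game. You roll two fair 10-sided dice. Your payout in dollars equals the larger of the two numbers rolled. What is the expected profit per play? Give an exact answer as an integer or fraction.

83/20 dollars

Distribution of the larger of the two numbers rolled: 1 w.p. 1/100, 2 w.p. 3/100, 3 w.p. 1/20, 4 w.p. 7/100, 5 w.p. 9/100, 6 w.p. 11/100, …
E[payout] = (1/100)·1 + (3/100)·2 + (1/20)·3 + (7/100)·4 + (9/100)·5 + (11/100)·6 + (13/100)·7 + (3/20)·8 + (17/100)·9 + (19/100)·10 = 143/20
Expected profit = 143/20 − 3 = 83/20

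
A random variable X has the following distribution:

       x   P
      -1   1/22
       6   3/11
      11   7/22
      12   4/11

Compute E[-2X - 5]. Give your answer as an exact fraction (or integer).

-263/11

E[-2x-5] = (1/22)·(-3) + (3/11)·(-17) + (7/22)·(-27) + (4/11)·(-29)
     = -263/11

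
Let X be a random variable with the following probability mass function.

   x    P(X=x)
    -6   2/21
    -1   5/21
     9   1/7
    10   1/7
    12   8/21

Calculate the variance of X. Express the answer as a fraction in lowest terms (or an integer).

E[X] = (2/21)·(-6) + (5/21)·(-1) + (1/7)·9 + (1/7)·10 + (8/21)·12 = 136/21
E[X²] = (2/21)·36 + (5/21)·1 + (1/7)·81 + (1/7)·100 + (8/21)·144 = 1772/21
Var(X) = 1772/21 − (136/21)² = 18716/441

18716/441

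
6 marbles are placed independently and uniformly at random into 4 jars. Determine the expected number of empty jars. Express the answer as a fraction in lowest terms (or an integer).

Let Xⱼ=1 if jar j is empty. P(Xⱼ=1) = ((4-1)/4)^6 = 729/4096.
By linearity, E[#empty] = 4·729/4096 = 729/1024.

729/1024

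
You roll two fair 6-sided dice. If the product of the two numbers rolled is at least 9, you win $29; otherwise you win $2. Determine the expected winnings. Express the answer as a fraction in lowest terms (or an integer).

$17

E[payout] = (4/9)·2 + (5/9)·29 = 17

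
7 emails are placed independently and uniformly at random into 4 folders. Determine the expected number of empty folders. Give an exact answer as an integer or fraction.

2187/4096

Let Xⱼ=1 if folder j is empty. P(Xⱼ=1) = ((4-1)/4)^7 = 2187/16384.
By linearity, E[#empty] = 4·2187/16384 = 2187/4096.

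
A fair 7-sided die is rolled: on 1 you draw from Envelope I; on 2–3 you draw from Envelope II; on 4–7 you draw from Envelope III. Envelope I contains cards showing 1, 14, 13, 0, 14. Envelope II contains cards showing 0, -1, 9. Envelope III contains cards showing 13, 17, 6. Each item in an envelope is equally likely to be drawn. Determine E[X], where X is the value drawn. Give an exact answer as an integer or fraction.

E[X | Envelope I] = (1 + 14 + 13 + 0 + 14)/5 = 42/5
E[X | Envelope II] = (0 − 1 + 9)/3 = 8/3
E[X | Envelope III] = (13 + 17 + 6)/3 = 12
E[X] = (1/7)·42/5 + (2/7)·8/3 + (4/7)·12 = 926/105

926/105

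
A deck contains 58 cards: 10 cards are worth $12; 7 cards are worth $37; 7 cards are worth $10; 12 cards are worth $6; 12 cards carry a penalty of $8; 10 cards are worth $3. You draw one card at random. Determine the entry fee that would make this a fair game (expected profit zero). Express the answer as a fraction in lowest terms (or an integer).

455/58 dollars

E[payout] = (10/58)·12 + (7/58)·37 + (7/58)·10 + (12/58)·6 + (12/58)·(-8) + (10/58)·3 = 455/58
Fair fee = E[payout] = 455/58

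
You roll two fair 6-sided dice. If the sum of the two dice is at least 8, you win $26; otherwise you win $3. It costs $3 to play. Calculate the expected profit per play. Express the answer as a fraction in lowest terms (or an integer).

115/12 dollars

E[payout] = (7/12)·3 + (5/12)·26 = 151/12
Expected profit = 151/12 − 3 = 115/12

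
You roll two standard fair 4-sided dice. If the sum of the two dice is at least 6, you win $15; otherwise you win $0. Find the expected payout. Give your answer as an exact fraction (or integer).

45/8 dollars

E[payout] = (5/8)·0 + (3/8)·15 = 45/8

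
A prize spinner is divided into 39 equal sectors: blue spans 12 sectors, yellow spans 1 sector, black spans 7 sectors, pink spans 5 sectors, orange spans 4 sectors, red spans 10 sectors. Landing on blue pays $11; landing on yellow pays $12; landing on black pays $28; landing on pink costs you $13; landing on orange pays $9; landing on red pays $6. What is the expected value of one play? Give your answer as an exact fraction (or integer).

E[payout] = (12/39)·11 + (1/39)·12 + (7/39)·28 + (5/39)·(-13) + (4/39)·9 + (10/39)·6 = 371/39

371/39 dollars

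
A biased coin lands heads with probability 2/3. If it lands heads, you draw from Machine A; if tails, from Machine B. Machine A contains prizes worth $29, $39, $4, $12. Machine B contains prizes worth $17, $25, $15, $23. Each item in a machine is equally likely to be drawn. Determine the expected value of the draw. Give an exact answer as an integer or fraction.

E[X | Machine A] = (29 + 39 + 4 + 12)/4 = 21
E[X | Machine B] = (17 + 25 + 15 + 23)/4 = 20
E[X] = (2/3)·21 + (1/3)·20 = 62/3

62/3 dollars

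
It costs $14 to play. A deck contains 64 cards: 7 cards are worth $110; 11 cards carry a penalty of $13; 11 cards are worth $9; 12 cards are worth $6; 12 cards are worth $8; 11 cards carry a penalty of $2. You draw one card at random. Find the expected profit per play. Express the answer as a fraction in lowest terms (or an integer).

E[payout] = (7/64)·110 + (11/64)·(-13) + (11/64)·9 + (12/64)·6 + (12/64)·8 + (11/64)·(-2) = 109/8
Expected profit = 109/8 − 14 = -3/8

-3/8 dollars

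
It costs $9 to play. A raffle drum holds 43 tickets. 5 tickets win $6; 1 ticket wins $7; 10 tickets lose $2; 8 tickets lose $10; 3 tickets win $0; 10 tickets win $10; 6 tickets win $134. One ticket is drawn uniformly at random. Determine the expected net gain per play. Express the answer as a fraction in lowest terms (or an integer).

454/43 dollars

E[payout] = (5/43)·6 + (1/43)·7 + (10/43)·(-2) + (8/43)·(-10) + (3/43)·0 + (10/43)·10 + (6/43)·134 = 841/43
Expected profit = 841/43 − 9 = 454/43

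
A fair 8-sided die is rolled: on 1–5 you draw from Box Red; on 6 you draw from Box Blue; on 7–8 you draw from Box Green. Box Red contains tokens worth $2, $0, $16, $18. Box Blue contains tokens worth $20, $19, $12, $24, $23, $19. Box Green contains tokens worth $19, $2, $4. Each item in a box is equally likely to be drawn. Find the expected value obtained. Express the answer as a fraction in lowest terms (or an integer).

E[X | Box Red] = (2 + 0 + 16 + 18)/4 = 9
E[X | Box Blue] = (20 + 19 + 12 + 24 + 23 + 19)/6 = 39/2
E[X | Box Green] = (19 + 2 + 4)/3 = 25/3
E[X] = (5/8)·9 + (1/8)·39/2 + (1/4)·25/3 = 487/48

487/48 dollars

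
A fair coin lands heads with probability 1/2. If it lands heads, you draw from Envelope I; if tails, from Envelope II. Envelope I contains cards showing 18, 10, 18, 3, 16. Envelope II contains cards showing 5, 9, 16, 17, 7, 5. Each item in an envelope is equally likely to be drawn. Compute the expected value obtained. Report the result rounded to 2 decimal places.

E[X | Envelope I] = (18 + 10 + 18 + 3 + 16)/5 = 13
E[X | Envelope II] = (5 + 9 + 16 + 17 + 7 + 5)/6 = 59/6
E[X] = (1/2)·13 + (1/2)·59/6 = 137/12 ≈ 11.42

11.42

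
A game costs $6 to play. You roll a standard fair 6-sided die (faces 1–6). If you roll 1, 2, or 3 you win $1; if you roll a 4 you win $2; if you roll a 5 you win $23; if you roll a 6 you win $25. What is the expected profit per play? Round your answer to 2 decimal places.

$2.83

E[payout] = (1/2)·1 + (1/6)·2 + (1/6)·23 + (1/6)·25 = 53/6
Expected profit = 53/6 − 6 = 17/6 ≈ $2.83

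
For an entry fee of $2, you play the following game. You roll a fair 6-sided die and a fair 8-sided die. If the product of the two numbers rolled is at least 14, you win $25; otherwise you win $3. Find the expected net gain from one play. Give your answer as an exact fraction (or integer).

E[payout] = (25/48)·3 + (23/48)·25 = 325/24
Expected profit = 325/24 − 2 = 277/24

277/24 dollars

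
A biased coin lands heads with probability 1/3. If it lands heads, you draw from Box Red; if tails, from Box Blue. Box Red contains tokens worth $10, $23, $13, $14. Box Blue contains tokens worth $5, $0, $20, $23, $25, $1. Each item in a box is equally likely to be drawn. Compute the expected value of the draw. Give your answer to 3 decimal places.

$13.222

E[X | Box Red] = (10 + 23 + 13 + 14)/4 = 15
E[X | Box Blue] = (5 + 0 + 20 + 23 + 25 + 1)/6 = 37/3
E[X] = (1/3)·15 + (2/3)·37/3 = 119/9 ≈ 13.222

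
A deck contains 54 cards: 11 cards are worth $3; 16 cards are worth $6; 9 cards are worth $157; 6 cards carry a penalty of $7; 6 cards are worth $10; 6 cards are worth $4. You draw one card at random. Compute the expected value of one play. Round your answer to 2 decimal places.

E[payout] = (11/54)·3 + (16/54)·6 + (9/54)·157 + (6/54)·(-7) + (6/54)·10 + (6/54)·4 = 88/3
≈ $29.33

$29.33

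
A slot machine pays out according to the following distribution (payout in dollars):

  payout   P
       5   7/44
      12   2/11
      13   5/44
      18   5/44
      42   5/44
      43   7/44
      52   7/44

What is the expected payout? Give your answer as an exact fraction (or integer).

1161/44 dollars

E[X] = (7/44)·5 + (2/11)·12 + (5/44)·13 + (5/44)·18 + (5/44)·42 + (7/44)·43 + (7/44)·52
     = 1161/44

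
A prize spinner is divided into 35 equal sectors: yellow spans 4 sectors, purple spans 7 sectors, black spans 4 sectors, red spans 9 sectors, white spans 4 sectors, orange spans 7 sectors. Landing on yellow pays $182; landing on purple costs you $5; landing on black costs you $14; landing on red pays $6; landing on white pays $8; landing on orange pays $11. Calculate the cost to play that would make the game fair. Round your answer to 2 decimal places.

E[payout] = (4/35)·182 + (7/35)·(-5) + (4/35)·(-14) + (9/35)·6 + (4/35)·8 + (7/35)·11 = 160/7
Fair fee = E[payout] = 160/7 ≈ $22.86

$22.86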